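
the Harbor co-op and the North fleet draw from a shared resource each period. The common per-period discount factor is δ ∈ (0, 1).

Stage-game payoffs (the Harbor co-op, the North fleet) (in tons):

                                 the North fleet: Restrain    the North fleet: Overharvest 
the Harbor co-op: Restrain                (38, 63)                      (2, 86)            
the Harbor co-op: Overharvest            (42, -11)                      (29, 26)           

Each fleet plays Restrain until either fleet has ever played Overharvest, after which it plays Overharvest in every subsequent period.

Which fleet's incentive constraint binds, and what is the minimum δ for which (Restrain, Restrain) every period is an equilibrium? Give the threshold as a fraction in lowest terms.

the Harbor co-op: cooperation gives 38 each period; deviation gives 42 once then 29 forever.
  38/(1−δ) ≥ 42 + 29δ/(1−δ) ⇒ δ ≥ 4/13.
the North fleet: cooperation gives 63 each period; deviation gives 86 once then 26 forever.
  δ ≥ 23/60.
Both must hold, so the binding constraint is the North fleet's: δ ≥ 23/60.

the North fleet; δ ≥ 23/60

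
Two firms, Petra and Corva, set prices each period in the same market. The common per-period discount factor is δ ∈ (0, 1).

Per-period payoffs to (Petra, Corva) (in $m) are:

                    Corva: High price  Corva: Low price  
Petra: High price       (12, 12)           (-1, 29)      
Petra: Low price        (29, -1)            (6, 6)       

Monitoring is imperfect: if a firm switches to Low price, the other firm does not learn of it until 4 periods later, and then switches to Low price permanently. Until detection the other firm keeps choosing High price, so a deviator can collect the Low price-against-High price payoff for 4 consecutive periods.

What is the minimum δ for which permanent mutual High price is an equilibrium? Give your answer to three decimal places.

The best deviation is to choose Low price for all 4 undetected periods, earning 29 each, then 6 forever once detected.
Deviation value: 29(1−δ^4)/(1−δ) + 6δ^4/(1−δ); cooperation value: 12/(1−δ).
IC: 12 ≥ 29(1−δ^4) + 6δ^4 = 29 − 23δ^4.
So δ^4 ≥ 17/23, giving δ ≥ (17/23)^(1/4) ≈ 0.927.

0.927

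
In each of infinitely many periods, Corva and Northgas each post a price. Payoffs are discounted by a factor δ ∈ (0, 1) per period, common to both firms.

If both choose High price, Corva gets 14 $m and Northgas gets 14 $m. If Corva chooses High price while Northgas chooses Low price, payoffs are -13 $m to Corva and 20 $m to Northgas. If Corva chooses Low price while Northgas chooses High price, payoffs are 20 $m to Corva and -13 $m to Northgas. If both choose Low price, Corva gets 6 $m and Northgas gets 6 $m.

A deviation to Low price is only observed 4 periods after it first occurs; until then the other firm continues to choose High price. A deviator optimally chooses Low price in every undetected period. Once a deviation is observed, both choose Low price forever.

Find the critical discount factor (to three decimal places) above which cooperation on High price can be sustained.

A deviator earns 20 for 4 periods, then 6 forever; cooperating earns 14 forever. Multiplying the IC by (1−δ):
14 ≥ 20(1−δ^4) + 6δ^4, so 14·δ^4 ≥ 6 and δ^4 ≥ 3/7.
δ ≥ (3/7)^(1/4) ≈ 0.809.

0.809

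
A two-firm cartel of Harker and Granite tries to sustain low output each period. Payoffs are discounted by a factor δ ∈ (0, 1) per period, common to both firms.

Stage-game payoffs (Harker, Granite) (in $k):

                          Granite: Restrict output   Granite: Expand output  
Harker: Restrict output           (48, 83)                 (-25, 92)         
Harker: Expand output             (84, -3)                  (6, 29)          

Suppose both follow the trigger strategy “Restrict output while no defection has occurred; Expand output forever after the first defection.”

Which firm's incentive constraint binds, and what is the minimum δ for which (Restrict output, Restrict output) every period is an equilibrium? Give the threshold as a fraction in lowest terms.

Harker: cooperation gives 48 each period; deviation gives 84 once then 6 forever.
  48/(1−δ) ≥ 84 + 6δ/(1−δ) ⇒ δ ≥ 36/78 = 6/13.
Granite: cooperation gives 83 each period; deviation gives 92 once then 29 forever.
  δ ≥ 9/63 = 1/7.
Both must hold, so the binding constraint is Harker's: δ ≥ 6/13.

Harker; δ ≥ 6/13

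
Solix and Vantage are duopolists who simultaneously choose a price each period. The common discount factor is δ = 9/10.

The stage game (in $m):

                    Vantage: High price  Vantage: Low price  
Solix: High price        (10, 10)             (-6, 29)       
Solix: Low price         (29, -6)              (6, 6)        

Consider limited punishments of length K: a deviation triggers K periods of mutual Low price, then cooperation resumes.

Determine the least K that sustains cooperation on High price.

8

No profitable deviation requires (10−6)(δ+…+δ^K) ≥ 29−10, i.e. δ+…+δ^K ≥ 19/4 ≈ 4.7500.
With δ = 9/10, the partial sums are K=1: 0.9000, K=2: 1.7100, …, K=6: 4.2170, K=7: 4.6953, K=8: 5.1258.
K = 8 is the first length at which the sum reaches 4.7500.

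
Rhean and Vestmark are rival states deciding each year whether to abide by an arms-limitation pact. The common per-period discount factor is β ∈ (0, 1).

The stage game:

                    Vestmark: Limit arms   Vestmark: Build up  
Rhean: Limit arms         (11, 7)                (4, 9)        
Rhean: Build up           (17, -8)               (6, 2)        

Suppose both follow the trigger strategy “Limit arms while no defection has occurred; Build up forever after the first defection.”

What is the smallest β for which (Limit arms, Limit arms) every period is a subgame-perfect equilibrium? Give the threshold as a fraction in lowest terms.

Rhean: cooperation gives 11 each period; deviation gives 17 once then 6 forever.
  11/(1−β) ≥ 17 + 6β/(1−β) ⇒ β ≥ 6/11.
Vestmark: cooperation gives 7 each period; deviation gives 9 once then 2 forever.
  β ≥ 2/7.
Both must hold, so the binding constraint is Rhean's: β ≥ 6/11.

6/11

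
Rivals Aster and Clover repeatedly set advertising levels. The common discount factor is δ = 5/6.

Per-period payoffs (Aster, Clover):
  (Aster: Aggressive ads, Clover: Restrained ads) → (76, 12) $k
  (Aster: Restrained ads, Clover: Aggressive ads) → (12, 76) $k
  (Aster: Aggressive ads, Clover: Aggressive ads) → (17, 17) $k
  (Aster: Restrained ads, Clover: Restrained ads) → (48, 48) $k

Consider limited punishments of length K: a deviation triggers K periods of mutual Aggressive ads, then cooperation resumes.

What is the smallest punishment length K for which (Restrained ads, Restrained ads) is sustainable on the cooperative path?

Need Σ_{k=1}^{K} δ^k ≥ (76−48)/(48−17) = 0.9032 at δ = 5/6.
At K = 1 the sum is 0.8333 < 0.9032; at K = 2 it is 1.5278 ≥ 0.9032.
So the minimum punishment length is K = 2.

2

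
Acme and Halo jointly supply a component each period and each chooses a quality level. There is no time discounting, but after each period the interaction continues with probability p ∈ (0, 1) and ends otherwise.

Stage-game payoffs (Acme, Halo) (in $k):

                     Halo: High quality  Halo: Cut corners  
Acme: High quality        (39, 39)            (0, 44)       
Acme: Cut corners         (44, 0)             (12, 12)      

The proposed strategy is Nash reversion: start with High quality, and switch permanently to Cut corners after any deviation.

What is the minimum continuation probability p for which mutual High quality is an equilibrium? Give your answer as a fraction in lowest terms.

With no time discounting, the continuation probability p plays the role of the discount factor.
Grim-trigger IC: 39/(1−p) ≥ 44 + 12p/(1−p) ⇒ p ≥ (44−39)/(44−12) = 5/32.

5/32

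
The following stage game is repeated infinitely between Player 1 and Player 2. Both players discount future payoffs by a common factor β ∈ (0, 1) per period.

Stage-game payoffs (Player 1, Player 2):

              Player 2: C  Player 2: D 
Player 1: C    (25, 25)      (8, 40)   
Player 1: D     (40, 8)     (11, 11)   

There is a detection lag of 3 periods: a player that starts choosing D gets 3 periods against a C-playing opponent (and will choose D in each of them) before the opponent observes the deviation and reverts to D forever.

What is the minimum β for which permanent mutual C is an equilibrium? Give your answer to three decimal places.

0.803

Deviating for the 3 undetected periods gains 40−25 = 15 per period over cooperation, then loses 25−11 = 14 per period forever once punishment starts.
Gain: 15(1 + β + … + β^2); loss: 14·β^3/(1−β).
No profitable deviation ⇔ 15(1−β^3) ≤ 14·β^3, i.e. β^3 ≥ 15/(15+14) = 15/29.
Hence β ≥ (15/29)^(1/3) ≈ 0.803.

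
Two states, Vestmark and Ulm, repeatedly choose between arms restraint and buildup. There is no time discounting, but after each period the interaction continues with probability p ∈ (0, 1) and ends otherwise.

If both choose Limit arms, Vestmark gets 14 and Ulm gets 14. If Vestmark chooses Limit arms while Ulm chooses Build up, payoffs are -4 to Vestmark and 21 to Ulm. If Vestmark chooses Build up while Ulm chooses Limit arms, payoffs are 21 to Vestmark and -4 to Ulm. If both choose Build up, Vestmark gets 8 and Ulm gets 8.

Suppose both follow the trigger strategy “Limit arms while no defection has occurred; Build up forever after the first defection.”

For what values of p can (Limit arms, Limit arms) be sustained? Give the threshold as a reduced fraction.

7/13

With no time discounting, the continuation probability p plays the role of the discount factor.
Grim-trigger IC: 14/(1−p) ≥ 21 + 8p/(1−p) ⇒ p ≥ (21−14)/(21−8) = 7/13.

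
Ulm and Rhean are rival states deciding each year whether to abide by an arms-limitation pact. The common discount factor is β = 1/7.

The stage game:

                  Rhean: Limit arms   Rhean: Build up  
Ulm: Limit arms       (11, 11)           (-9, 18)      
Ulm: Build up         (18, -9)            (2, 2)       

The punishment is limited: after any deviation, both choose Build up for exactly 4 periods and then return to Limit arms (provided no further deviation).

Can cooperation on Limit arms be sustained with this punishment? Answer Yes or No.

Comparing payoff streams over the 5 periods until play realigns: cooperate → 11(1+β+…+β^4); deviate → 18 + 2(β+…+β^4).
Cooperation is sustained iff (11−2)(β+…+β^4) ≥ 18−11.
β+…+β^4 = 1/7·(1−(1/7)^4)/(1−1/7) = 0.1666, and (18−11)/(11−2) = 0.7778.
0.1666 < 0.7778, so cooperation is not sustainable.

No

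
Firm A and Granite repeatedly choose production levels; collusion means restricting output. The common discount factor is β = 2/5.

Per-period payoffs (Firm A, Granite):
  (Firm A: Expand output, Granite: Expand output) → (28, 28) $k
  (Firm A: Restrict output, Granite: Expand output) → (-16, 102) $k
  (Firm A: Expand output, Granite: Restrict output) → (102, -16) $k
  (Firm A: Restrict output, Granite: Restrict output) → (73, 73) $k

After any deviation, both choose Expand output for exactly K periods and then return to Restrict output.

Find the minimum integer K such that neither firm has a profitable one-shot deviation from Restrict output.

IC: β(1−β^K)/(1−β) ≥ (102−73)/(73−28) = 29/45.
With β = 2/5: need 1 − β^K ≥ 29/45·(1−2/5)/(2/5), i.e. β^K ≤ 0.0333.
Since (2/5)^3 = 0.0640 and (2/5)^4 = 0.0256, the smallest such K is 4.

4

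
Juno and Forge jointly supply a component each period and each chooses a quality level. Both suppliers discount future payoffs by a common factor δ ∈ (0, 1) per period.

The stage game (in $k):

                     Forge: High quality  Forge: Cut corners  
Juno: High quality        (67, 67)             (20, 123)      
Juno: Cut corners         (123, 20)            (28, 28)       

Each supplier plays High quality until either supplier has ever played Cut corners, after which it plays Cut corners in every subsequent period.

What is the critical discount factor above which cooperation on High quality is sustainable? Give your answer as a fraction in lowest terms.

56/95

Under grim trigger the critical discount factor is (T−C)/(T−P) with T = 123, C = 67, P = 28.
δ* = (123−67)/(123−28) = 56/95.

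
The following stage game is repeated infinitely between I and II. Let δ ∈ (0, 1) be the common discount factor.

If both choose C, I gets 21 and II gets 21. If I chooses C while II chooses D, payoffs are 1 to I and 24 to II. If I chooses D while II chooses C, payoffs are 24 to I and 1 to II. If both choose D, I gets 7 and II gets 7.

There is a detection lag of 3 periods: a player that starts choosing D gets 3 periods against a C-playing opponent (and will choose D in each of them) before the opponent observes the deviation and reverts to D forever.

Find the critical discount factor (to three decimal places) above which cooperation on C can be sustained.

0.561

Deviating for the 3 undetected periods gains 24−21 = 3 per period over cooperation, then loses 21−7 = 14 per period forever once punishment starts.
Gain: 3(1 + δ + … + δ^2); loss: 14·δ^3/(1−δ).
No profitable deviation ⇔ 3(1−δ^3) ≤ 14·δ^3, i.e. δ^3 ≥ 3/(3+14) = 3/17.
Hence δ ≥ (3/17)^(1/3) ≈ 0.561.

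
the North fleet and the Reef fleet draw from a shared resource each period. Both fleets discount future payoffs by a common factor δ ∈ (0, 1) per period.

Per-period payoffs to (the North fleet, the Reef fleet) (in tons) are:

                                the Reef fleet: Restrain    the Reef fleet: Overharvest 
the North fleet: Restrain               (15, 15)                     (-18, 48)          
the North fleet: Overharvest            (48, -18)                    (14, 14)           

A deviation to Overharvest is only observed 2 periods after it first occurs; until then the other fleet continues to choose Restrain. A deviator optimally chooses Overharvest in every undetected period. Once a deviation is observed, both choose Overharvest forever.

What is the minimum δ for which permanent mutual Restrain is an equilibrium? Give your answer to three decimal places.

0.985

Deviating for the 2 undetected periods gains 48−15 = 33 per period over cooperation, then loses 15−14 = 1 per period forever once punishment starts.
Gain: 33(1 + δ + … + δ^1); loss: 1·δ^2/(1−δ).
No profitable deviation ⇔ 33(1−δ^2) ≤ 1·δ^2, i.e. δ^2 ≥ 33/(33+1) = 33/34.
Hence δ ≥ (33/34)^(1/2) ≈ 0.985.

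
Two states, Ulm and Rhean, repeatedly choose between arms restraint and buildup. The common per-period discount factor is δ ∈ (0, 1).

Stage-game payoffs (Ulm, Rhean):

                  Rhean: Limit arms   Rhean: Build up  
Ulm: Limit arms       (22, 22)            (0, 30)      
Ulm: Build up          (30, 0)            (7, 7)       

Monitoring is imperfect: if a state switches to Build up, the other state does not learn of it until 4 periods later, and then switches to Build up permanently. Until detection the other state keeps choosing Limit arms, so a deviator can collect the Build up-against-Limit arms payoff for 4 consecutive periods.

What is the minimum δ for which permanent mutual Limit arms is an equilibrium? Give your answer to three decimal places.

0.768

Deviating for the 4 undetected periods gains 30−22 = 8 per period over cooperation, then loses 22−7 = 15 per period forever once punishment starts.
Gain: 8(1 + δ + … + δ^3); loss: 15·δ^4/(1−δ).
No profitable deviation ⇔ 8(1−δ^4) ≤ 15·δ^4, i.e. δ^4 ≥ 8/(8+15) = 8/23.
Hence δ ≥ (8/23)^(1/4) ≈ 0.768.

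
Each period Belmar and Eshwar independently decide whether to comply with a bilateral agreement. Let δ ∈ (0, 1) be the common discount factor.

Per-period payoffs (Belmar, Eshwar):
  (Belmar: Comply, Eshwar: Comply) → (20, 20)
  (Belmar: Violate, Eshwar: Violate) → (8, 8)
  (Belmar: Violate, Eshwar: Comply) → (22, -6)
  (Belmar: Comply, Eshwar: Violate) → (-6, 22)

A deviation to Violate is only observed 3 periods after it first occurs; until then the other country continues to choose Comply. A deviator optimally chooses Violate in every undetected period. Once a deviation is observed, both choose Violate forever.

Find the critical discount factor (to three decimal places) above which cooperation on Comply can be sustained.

0.523

The best deviation is to choose Violate for all 3 undetected periods, earning 22 each, then 8 forever once detected.
Deviation value: 22(1−δ^3)/(1−δ) + 8δ^3/(1−δ); cooperation value: 20/(1−δ).
IC: 20 ≥ 22(1−δ^3) + 8δ^3 = 22 − 14δ^3.
So δ^3 ≥ 2/14 = 1/7, giving δ ≥ (1/7)^(1/3) ≈ 0.523.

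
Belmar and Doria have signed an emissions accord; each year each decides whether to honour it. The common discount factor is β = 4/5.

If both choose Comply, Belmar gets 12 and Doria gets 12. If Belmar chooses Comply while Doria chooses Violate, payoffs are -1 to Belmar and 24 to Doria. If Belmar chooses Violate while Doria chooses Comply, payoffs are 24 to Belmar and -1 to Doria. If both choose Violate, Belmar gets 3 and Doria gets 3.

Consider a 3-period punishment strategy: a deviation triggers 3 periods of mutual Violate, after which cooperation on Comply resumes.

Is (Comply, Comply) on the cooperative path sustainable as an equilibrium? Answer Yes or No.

Yes

Comparing payoff streams over the 4 periods until play realigns: cooperate → 12(1+β+…+β^3); deviate → 24 + 3(β+…+β^3).
Cooperation is sustained iff (12−3)(β+…+β^3) ≥ 24−12.
β+…+β^3 = 4/5·(1−(4/5)^3)/(1−4/5) = 1.9520, and (24−12)/(12−3) = 1.3333.
1.9520 ≥ 1.3333, so cooperation is sustainable.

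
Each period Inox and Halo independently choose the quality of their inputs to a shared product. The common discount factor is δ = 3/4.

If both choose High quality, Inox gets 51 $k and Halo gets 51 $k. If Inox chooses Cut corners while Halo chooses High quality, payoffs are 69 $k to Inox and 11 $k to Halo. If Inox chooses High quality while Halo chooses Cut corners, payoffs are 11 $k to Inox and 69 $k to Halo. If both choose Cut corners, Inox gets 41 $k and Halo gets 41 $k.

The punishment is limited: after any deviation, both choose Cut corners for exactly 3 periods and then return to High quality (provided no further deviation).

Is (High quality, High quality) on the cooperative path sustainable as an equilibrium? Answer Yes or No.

Comparing payoff streams over the 4 periods until play realigns: cooperate → 51(1+δ+…+δ^3); deviate → 69 + 41(δ+…+δ^3).
Cooperation is sustained iff (51−41)(δ+…+δ^3) ≥ 69−51.
δ+…+δ^3 = 3/4·(1−(3/4)^3)/(1−3/4) = 1.7344, and (69−51)/(51−41) = 1.8000.
1.7344 < 1.8000, so cooperation is not sustainable.

No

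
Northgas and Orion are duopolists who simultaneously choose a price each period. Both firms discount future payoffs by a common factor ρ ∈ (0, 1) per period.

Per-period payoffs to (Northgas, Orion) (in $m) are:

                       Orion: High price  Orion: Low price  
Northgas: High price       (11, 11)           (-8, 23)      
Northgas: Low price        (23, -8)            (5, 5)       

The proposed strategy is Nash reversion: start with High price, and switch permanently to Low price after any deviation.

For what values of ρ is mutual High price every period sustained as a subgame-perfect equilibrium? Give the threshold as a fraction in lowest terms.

One-period gain from deviating is 23 − 11 = 12. The loss is 11 − 5 = 6 in every subsequent period, with present value 6·ρ/(1−ρ).
Deviation is unprofitable when 6·ρ/(1−ρ) ≥ 12, i.e. ρ/(1−ρ) ≥ 2.
Equivalently ρ ≥ 12/(12+6) = 2/3.

2/3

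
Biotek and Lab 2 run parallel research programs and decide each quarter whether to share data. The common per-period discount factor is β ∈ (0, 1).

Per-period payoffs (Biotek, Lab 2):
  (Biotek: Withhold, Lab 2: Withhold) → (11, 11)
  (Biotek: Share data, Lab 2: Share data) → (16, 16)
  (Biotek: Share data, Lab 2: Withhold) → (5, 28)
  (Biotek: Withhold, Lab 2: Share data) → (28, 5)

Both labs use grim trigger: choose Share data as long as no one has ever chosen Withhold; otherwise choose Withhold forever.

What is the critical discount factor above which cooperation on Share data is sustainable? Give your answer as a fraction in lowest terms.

12/17

16/(1−β) ≥ 28 + 11β/(1−β)
16 ≥ 28 − 17β
β ≥ 12/17.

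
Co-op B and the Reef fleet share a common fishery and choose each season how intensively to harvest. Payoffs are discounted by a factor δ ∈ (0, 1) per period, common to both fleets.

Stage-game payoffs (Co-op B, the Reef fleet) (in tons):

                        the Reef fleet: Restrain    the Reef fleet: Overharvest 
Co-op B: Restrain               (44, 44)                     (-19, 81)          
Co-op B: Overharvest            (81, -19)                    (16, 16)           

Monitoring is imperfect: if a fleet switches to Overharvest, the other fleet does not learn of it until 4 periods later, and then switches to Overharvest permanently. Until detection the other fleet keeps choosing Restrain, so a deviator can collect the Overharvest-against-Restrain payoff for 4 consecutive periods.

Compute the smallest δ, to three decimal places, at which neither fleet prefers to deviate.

A deviator earns 81 for 4 periods, then 16 forever; cooperating earns 44 forever. Multiplying the IC by (1−δ):
44 ≥ 81(1−δ^4) + 16δ^4, so 65·δ^4 ≥ 37 and δ^4 ≥ 37/65.
δ ≥ (37/65)^(1/4) ≈ 0.869.

0.869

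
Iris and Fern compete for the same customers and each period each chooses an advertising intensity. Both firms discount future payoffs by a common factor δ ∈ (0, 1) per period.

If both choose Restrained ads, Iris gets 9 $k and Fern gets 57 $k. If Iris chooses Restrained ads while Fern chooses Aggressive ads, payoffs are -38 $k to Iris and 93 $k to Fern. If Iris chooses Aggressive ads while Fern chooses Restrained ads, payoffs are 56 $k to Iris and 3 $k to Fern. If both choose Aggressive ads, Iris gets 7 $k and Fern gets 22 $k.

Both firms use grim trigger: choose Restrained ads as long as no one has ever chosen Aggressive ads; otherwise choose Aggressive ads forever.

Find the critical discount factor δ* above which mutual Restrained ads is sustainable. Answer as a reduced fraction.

For Iris: deviation gain 56−9 = 47, per-period punishment loss 9−7 = 2. IC gives δ ≥ 47/49.
For Fern: gain 36, loss 35 per period, so δ ≥ 36/71.
The tighter constraint is Iris's, so cooperation needs δ ≥ 47/49.

47/49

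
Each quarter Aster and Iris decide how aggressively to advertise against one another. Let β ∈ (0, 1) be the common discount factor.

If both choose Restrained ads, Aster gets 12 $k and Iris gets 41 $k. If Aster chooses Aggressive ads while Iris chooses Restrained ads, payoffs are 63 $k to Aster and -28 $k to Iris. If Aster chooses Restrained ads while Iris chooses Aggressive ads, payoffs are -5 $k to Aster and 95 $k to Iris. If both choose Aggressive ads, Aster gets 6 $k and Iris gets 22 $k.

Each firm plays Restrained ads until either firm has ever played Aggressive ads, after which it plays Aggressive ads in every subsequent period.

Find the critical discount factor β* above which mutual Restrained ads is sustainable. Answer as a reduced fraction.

Aster's threshold: (63−12)/(63−6) = 17/19.
Iris's threshold: (95−41)/(95−22) = 54/73.
17/19 > 54/73, so Aster binds and β* = 17/19.

17/19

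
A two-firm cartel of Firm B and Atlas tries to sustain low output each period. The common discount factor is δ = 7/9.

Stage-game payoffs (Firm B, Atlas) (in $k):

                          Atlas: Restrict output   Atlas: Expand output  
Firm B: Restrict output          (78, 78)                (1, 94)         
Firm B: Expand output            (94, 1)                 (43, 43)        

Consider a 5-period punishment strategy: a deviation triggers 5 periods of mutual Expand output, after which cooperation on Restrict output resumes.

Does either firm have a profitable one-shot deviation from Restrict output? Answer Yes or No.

No

Comparing payoff streams over the 6 periods until play realigns: cooperate → 78(1+δ+…+δ^5); deviate → 94 + 43(δ+…+δ^5).
Cooperation is sustained iff (78−43)(δ+…+δ^5) ≥ 94−78.
δ+…+δ^5 = 7/9·(1−(7/9)^5)/(1−7/9) = 2.5038, and (94−78)/(78−43) = 0.4571.
2.5038 ≥ 0.4571, so cooperation is sustainable.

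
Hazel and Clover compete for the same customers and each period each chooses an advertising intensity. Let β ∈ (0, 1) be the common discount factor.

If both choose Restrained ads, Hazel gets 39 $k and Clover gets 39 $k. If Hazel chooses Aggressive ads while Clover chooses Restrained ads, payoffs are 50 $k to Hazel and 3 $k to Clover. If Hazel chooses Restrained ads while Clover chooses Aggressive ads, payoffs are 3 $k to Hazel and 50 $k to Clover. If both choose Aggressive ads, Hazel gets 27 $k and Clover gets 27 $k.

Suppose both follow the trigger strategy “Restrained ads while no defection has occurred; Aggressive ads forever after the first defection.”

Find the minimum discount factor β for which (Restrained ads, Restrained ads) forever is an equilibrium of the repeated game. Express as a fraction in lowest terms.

Under grim trigger the critical discount factor is (T−C)/(T−P) with T = 50, C = 39, P = 27.
β* = (50−39)/(50−27) = 11/23.

11/23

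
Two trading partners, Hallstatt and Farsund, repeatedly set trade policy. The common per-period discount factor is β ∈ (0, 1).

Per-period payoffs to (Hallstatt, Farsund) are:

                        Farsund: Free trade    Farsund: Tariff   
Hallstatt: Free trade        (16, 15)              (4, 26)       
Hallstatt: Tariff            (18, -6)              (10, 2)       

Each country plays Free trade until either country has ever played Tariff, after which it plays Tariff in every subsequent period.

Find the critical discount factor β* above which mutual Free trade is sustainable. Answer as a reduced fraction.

11/24

Hallstatt's threshold: (18−16)/(18−10) = 1/4.
Farsund's threshold: (26−15)/(26−2) = 11/24.
1/4 < 11/24, so Farsund binds and β* = 11/24.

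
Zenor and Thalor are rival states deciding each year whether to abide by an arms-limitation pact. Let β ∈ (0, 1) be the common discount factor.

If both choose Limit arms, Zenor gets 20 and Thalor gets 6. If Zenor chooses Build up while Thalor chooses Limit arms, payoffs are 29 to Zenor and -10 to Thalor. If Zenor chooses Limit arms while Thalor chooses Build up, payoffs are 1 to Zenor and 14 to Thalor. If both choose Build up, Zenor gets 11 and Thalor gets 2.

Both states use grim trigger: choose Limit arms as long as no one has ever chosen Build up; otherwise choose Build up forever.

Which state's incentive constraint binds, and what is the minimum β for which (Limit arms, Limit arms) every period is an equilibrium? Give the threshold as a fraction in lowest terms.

For Zenor: deviation gain 29−20 = 9, per-period punishment loss 20−11 = 9. IC gives β ≥ 9/18 = 1/2.
For Thalor: gain 8, loss 4 per period, so β ≥ 8/12 = 2/3.
The tighter constraint is Thalor's, so cooperation needs β ≥ 2/3.

Thalor; β ≥ 2/3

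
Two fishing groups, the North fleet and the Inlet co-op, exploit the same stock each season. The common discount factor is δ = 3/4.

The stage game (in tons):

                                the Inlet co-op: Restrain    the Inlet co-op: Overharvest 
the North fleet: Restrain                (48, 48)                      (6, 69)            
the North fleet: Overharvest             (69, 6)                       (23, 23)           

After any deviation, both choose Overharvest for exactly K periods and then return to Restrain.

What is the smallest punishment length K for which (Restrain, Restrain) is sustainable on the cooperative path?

Need Σ_{k=1}^{K} δ^k ≥ (69−48)/(48−23) = 0.8400 at δ = 3/4.
At K = 1 the sum is 0.7500 < 0.8400; at K = 2 it is 1.3125 ≥ 0.8400.
So the minimum punishment length is K = 2.

2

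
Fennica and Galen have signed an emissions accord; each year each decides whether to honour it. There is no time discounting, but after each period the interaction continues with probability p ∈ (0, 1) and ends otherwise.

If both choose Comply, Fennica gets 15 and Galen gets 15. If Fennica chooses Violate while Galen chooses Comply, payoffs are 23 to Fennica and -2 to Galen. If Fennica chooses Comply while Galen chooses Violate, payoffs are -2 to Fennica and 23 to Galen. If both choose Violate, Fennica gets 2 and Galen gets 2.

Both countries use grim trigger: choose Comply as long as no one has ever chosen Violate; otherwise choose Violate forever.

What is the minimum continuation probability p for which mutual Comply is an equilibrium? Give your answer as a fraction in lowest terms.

Expected cooperation value is 15 + p·15 + p²·15 + … = 15/(1−p); deviation gives 23 + p·2/(1−p).
15 ≥ 23(1−p) + 2p ⇒ 21p ≥ 8 ⇒ p ≥ 8/21.

8/21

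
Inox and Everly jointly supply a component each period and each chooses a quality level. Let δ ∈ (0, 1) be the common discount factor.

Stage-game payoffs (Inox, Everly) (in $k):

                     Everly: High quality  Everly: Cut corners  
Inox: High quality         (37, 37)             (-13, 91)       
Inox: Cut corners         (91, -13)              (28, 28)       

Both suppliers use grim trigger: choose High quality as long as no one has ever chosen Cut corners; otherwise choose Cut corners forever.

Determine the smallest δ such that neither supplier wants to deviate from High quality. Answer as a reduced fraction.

Under grim trigger the critical discount factor is (T−C)/(T−P) with T = 91, C = 37, P = 28.
δ* = (91−37)/(91−28) = 54/63 = 6/7.

6/7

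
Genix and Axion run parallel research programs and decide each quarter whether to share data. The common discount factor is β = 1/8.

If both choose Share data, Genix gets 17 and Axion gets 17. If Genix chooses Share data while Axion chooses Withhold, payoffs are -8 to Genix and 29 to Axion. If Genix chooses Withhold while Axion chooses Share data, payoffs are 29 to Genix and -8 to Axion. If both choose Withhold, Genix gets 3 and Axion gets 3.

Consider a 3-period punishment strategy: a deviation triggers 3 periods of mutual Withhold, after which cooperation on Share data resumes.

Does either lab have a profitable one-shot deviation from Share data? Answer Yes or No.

IC: β+…+β^3 ≥ (29−17)/(17−3) = 6/7.
At β = 1/8: partial sum = 0.1426 < 0.8571. Cooperation not sustainable.

Yes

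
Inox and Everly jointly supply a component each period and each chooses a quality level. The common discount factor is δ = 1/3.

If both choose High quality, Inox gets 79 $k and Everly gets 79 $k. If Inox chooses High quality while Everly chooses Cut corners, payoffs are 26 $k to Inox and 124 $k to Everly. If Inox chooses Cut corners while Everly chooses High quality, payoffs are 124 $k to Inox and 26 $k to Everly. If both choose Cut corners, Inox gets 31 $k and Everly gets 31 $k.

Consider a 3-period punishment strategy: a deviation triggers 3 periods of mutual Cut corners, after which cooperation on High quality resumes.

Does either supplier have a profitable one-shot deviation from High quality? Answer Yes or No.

Comparing payoff streams over the 4 periods until play realigns: cooperate → 79(1+δ+…+δ^3); deviate → 124 + 31(δ+…+δ^3).
Cooperation is sustained iff (79−31)(δ+…+δ^3) ≥ 124−79.
δ+…+δ^3 = 1/3·(1−(1/3)^3)/(1−1/3) = 0.4815, and (124−79)/(79−31) = 0.9375.
0.4815 < 0.9375, so cooperation is not sustainable.

Yes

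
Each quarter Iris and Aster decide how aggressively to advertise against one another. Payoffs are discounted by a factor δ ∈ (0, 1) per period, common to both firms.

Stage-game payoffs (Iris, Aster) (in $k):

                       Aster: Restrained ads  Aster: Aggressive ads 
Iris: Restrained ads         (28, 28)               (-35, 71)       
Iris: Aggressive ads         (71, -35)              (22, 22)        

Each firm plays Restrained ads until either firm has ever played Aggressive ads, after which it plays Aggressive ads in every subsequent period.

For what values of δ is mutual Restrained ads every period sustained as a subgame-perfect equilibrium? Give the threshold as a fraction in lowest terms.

28/(1−δ) ≥ 71 + 22δ/(1−δ)
28 ≥ 71 − 49δ
δ ≥ 43/49.

43/49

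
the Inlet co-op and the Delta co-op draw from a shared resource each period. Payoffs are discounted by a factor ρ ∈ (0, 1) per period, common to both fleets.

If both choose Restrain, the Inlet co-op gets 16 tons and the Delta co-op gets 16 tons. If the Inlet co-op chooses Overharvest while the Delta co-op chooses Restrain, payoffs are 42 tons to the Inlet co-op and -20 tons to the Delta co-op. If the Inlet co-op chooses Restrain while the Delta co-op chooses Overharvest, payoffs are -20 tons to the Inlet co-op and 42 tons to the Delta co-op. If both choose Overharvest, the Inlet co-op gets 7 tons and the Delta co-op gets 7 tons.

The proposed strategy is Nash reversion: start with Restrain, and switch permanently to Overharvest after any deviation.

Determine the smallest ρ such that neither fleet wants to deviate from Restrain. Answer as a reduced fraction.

Under grim trigger the critical discount factor is (T−C)/(T−P) with T = 42, C = 16, P = 7.
ρ* = (42−16)/(42−7) = 26/35.

26/35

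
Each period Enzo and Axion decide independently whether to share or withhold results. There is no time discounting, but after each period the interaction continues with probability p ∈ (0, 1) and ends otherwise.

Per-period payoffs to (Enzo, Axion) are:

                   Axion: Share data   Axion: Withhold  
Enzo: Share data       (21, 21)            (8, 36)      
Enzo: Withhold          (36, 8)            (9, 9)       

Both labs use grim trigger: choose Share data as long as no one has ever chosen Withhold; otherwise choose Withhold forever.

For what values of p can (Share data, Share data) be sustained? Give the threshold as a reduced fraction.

With no time discounting, the continuation probability p plays the role of the discount factor.
Grim-trigger IC: 21/(1−p) ≥ 36 + 9p/(1−p) ⇒ p ≥ (36−21)/(36−9) = 5/9.

5/9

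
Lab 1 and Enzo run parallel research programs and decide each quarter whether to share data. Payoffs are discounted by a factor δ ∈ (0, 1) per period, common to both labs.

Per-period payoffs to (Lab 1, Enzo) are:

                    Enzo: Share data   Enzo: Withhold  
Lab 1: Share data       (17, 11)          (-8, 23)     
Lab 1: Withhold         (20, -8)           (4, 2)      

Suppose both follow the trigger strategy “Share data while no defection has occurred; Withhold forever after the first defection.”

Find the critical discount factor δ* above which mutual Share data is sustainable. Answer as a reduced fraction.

Lab 1's threshold: (20−17)/(20−4) = 3/16.
Enzo's threshold: (23−11)/(23−2) = 4/7.
3/16 < 4/7, so Enzo binds and δ* = 4/7.

4/7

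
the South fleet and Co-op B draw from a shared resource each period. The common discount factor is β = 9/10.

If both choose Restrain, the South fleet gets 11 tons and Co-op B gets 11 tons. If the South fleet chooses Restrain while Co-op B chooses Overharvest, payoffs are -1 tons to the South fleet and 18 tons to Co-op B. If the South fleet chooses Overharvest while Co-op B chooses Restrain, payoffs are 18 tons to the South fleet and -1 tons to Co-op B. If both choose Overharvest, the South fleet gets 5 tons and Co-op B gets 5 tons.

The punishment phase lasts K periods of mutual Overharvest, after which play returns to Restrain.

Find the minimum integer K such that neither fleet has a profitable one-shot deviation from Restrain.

No profitable deviation requires (11−5)(β+…+β^K) ≥ 18−11, i.e. β+…+β^K ≥ 7/6 ≈ 1.1667.
With β = 9/10, the partial sums are K=1: 0.9000, K=2: 1.7100.
K = 2 is the first length at which the sum reaches 1.1667.

2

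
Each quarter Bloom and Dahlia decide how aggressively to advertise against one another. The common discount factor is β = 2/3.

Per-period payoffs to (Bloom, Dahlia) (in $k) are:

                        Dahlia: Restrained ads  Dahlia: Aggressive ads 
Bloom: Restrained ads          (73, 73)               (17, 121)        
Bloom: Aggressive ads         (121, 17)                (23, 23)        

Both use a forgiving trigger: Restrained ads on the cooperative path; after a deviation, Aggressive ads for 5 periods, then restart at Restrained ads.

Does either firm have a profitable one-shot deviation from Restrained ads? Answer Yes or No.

No

A one-shot deviation gives 121 now, then 23 for 5 periods, then back to 73.
Gain from deviating: (121−73) today; loss: (73−23) in each of the next 5 periods.
No-deviation condition: (73−23)(β+…+β^5) ≥ 121−73, i.e. β+…+β^5 ≥ 24/25.
At β = 2/3: β+…+β^5 = 1.7366 ≥ 0.9600.
So cooperation is sustainable.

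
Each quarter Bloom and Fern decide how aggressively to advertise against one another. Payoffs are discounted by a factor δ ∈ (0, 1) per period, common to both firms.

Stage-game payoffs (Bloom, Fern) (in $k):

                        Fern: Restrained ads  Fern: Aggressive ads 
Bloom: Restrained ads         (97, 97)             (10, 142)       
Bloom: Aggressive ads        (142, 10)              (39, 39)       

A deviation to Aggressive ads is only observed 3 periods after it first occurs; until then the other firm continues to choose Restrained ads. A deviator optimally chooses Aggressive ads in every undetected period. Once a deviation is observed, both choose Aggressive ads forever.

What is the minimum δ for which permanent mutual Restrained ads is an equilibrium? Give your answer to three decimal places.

0.759

A deviator earns 142 for 3 periods, then 39 forever; cooperating earns 97 forever. Multiplying the IC by (1−δ):
97 ≥ 142(1−δ^3) + 39δ^3, so 103·δ^3 ≥ 45 and δ^3 ≥ 45/103.
δ ≥ (45/103)^(1/3) ≈ 0.759.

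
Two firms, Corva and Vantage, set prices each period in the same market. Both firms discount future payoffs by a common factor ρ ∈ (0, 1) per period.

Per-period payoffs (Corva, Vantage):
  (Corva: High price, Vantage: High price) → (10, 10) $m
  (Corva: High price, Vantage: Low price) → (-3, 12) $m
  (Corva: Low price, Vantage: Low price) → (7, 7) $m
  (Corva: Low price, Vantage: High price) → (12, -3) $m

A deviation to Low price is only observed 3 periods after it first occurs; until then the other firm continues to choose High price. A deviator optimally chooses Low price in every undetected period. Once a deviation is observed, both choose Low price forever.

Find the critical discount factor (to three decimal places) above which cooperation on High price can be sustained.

The best deviation is to choose Low price for all 3 undetected periods, earning 12 each, then 7 forever once detected.
Deviation value: 12(1−ρ^3)/(1−ρ) + 7ρ^3/(1−ρ); cooperation value: 10/(1−ρ).
IC: 10 ≥ 12(1−ρ^3) + 7ρ^3 = 12 − 5ρ^3.
So ρ^3 ≥ 2/5, giving ρ ≥ (2/5)^(1/3) ≈ 0.737.

0.737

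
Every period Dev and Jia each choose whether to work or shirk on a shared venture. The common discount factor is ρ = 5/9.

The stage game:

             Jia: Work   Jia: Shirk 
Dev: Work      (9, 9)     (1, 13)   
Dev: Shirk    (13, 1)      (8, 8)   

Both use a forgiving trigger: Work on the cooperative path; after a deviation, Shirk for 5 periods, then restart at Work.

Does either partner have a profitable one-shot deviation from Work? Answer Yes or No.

Yes

A one-shot deviation gives 13 now, then 8 for 5 periods, then back to 9.
Gain from deviating: (13−9) today; loss: (9−8) in each of the next 5 periods.
No-deviation condition: (9−8)(ρ+…+ρ^5) ≥ 13−9, i.e. ρ+…+ρ^5 ≥ 4.
At ρ = 5/9: ρ+…+ρ^5 = 1.1838 < 4.0000.
So cooperation is not sustainable.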